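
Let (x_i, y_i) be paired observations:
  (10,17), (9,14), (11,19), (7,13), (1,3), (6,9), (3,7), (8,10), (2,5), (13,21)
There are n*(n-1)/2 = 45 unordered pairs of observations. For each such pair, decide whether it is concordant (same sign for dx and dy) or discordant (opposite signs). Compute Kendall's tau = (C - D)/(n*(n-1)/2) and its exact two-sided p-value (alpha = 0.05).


Step 1: Enumerate the 45 unordered pairs (i,j) with i<j and classify each by sign(x_j-x_i) * sign(y_j-y_i).
  (1,2):dx=-1,dy=-3->C; (1,3):dx=+1,dy=+2->C; (1,4):dx=-3,dy=-4->C; (1,5):dx=-9,dy=-14->C
  (1,6):dx=-4,dy=-8->C; (1,7):dx=-7,dy=-10->C; (1,8):dx=-2,dy=-7->C; (1,9):dx=-8,dy=-12->C
  (1,10):dx=+3,dy=+4->C; (2,3):dx=+2,dy=+5->C; (2,4):dx=-2,dy=-1->C; (2,5):dx=-8,dy=-11->C
  (2,6):dx=-3,dy=-5->C; (2,7):dx=-6,dy=-7->C; (2,8):dx=-1,dy=-4->C; (2,9):dx=-7,dy=-9->C
  (2,10):dx=+4,dy=+7->C; (3,4):dx=-4,dy=-6->C; (3,5):dx=-10,dy=-16->C; (3,6):dx=-5,dy=-10->C
  (3,7):dx=-8,dy=-12->C; (3,8):dx=-3,dy=-9->C; (3,9):dx=-9,dy=-14->C; (3,10):dx=+2,dy=+2->C
  (4,5):dx=-6,dy=-10->C; (4,6):dx=-1,dy=-4->C; (4,7):dx=-4,dy=-6->C; (4,8):dx=+1,dy=-3->D
  (4,9):dx=-5,dy=-8->C; (4,10):dx=+6,dy=+8->C; (5,6):dx=+5,dy=+6->C; (5,7):dx=+2,dy=+4->C
  (5,8):dx=+7,dy=+7->C; (5,9):dx=+1,dy=+2->C; (5,10):dx=+12,dy=+18->C; (6,7):dx=-3,dy=-2->C
  (6,8):dx=+2,dy=+1->C; (6,9):dx=-4,dy=-4->C; (6,10):dx=+7,dy=+12->C; (7,8):dx=+5,dy=+3->C
  (7,9):dx=-1,dy=-2->C; (7,10):dx=+10,dy=+14->C; (8,9):dx=-6,dy=-5->C; (8,10):dx=+5,dy=+11->C
  (9,10):dx=+11,dy=+16->C
Step 2: C = 44, D = 1, total pairs = 45.
Step 3: tau = (C - D)/(n(n-1)/2) = (44 - 1)/45 = 0.955556.
Step 4: Exact two-sided p-value (enumerate n! = 3628800 permutations of y under H0): p = 0.000006.
Step 5: alpha = 0.05. reject H0.

tau_b = 0.9556 (C=44, D=1), p = 0.000006, reject H0.


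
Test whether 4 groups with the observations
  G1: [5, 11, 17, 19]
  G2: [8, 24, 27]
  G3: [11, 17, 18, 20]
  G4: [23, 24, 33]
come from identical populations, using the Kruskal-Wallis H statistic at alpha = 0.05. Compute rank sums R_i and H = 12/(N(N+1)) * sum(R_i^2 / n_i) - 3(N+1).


Step 1: Combine all N = 14 observations and assign midranks.
sorted (value, group, rank): (5,G1,1), (8,G2,2), (11,G1,3.5), (11,G3,3.5), (17,G1,5.5), (17,G3,5.5), (18,G3,7), (19,G1,8), (20,G3,9), (23,G4,10), (24,G2,11.5), (24,G4,11.5), (27,G2,13), (33,G4,14)
Step 2: Sum ranks within each group.
R_1 = 18 (n_1 = 4)
R_2 = 26.5 (n_2 = 3)
R_3 = 25 (n_3 = 4)
R_4 = 35.5 (n_4 = 3)
Step 3: H = 12/(N(N+1)) * sum(R_i^2/n_i) - 3(N+1)
     = 12/(14*15) * (18^2/4 + 26.5^2/3 + 25^2/4 + 35.5^2/3) - 3*15
     = 0.057143 * 891.417 - 45
     = 5.938095.
Step 4: Ties present; correction factor C = 1 - 18/(14^3 - 14) = 0.993407. Corrected H = 5.938095 / 0.993407 = 5.977507.
Step 5: Under H0, H ~ chi^2(3); p-value = 0.112710.
Step 6: alpha = 0.05. fail to reject H0.

H = 5.9775, df = 3, p = 0.112710, fail to reject H0.


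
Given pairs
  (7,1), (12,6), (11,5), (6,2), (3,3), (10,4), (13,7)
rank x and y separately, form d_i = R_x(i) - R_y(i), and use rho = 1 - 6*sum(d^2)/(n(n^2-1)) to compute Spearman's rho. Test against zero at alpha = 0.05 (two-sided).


Step 1: Rank x and y separately (midranks; no ties here).
rank(x): 7->3, 12->6, 11->5, 6->2, 3->1, 10->4, 13->7
rank(y): 1->1, 6->6, 5->5, 2->2, 3->3, 4->4, 7->7
Step 2: d_i = R_x(i) - R_y(i); compute d_i^2.
  (3-1)^2=4, (6-6)^2=0, (5-5)^2=0, (2-2)^2=0, (1-3)^2=4, (4-4)^2=0, (7-7)^2=0
sum(d^2) = 8.
Step 3: rho = 1 - 6*8 / (7*(7^2 - 1)) = 1 - 48/336 = 0.857143.
Step 4: Under H0, t = rho * sqrt((n-2)/(1-rho^2)) = 3.7210 ~ t(5).
Step 5: Two-sided p-value from the t-distribution with 5 df = 0.013697.
Step 6: alpha = 0.05. reject H0.

rho = 0.8571, p = 0.013697, reject H0 at alpha = 0.05.


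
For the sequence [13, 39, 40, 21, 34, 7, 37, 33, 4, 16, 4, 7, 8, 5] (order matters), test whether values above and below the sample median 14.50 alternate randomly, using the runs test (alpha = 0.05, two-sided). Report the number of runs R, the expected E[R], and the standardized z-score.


Step 1: Compute median = 14.50; label A = above, B = below.
Labels in order: BAAAABAABABBBB  (n_A = 7, n_B = 7)
Step 2: Count runs R = 7.
Step 3: Under H0 (random ordering), E[R] = 2*n_A*n_B/(n_A+n_B) + 1 = 2*7*7/14 + 1 = 8.0000.
        Var[R] = 2*n_A*n_B*(2*n_A*n_B - n_A - n_B) / ((n_A+n_B)^2 * (n_A+n_B-1)) = 8232/2548 = 3.2308.
        SD[R] = 1.7974.
Step 4: Continuity-corrected z = (R + 0.5 - E[R]) / SD[R] = (7 + 0.5 - 8.0000) / 1.7974 = -0.2782.
Step 5: Two-sided p-value via normal approximation = 2*(1 - Phi(|z|)) = 0.780879.
Step 6: alpha = 0.05. fail to reject H0.

R = 7, z = -0.2782, p = 0.780879, fail to reject H0.


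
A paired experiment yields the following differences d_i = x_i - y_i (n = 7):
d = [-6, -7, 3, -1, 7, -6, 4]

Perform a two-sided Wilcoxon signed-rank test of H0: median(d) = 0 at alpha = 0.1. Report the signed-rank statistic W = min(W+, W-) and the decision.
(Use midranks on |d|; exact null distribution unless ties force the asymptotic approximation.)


Step 1: Drop any zero differences (none here) and take |d_i|.
|d| = [6, 7, 3, 1, 7, 6, 4]
Step 2: Midrank |d_i| (ties get averaged ranks).
ranks: |6|->4.5, |7|->6.5, |3|->2, |1|->1, |7|->6.5, |6|->4.5, |4|->3
Step 3: Attach original signs; sum ranks with positive sign and with negative sign.
W+ = 2 + 6.5 + 3 = 11.5
W- = 4.5 + 6.5 + 1 + 4.5 = 16.5
(Check: W+ + W- = 28 should equal n(n+1)/2 = 28.)
Step 4: Test statistic W = min(W+, W-) = 11.5.
Step 5: Ties in |d|, so use the tie-corrected normal approximation.
        E[W] = n(n+1)/4 = 7*8/4 = 14.
        Tie groups: |d|=6 (t=2), |d|=7 (t=2); sum(t^3 - t) = 12.
        Var[W] = n(n+1)(2n+1)/24 - sum(t^3-t)/48 = 840/24 - 12/48 = 34.75.
        z = (W - E[W]) / sqrt(Var[W]) = (11.5 - 14) / 5.8949 = -0.4241.
        Two-sided p = 2*Phi(z) = 0.671497.
Step 6: alpha = 0.1. fail to reject H0.

W+ = 11.5, W- = 16.5, W = min = 11.5, p = 0.671497, fail to reject H0.


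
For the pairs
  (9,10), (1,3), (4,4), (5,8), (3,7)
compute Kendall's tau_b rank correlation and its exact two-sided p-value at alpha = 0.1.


Step 1: Enumerate the 10 unordered pairs (i,j) with i<j and classify each by sign(x_j-x_i) * sign(y_j-y_i).
  (1,2):dx=-8,dy=-7->C; (1,3):dx=-5,dy=-6->C; (1,4):dx=-4,dy=-2->C; (1,5):dx=-6,dy=-3->C
  (2,3):dx=+3,dy=+1->C; (2,4):dx=+4,dy=+5->C; (2,5):dx=+2,dy=+4->C; (3,4):dx=+1,dy=+4->C
  (3,5):dx=-1,dy=+3->D; (4,5):dx=-2,dy=-1->C
Step 2: C = 9, D = 1, total pairs = 10.
Step 3: tau = (C - D)/(n(n-1)/2) = (9 - 1)/10 = 0.800000.
Step 4: Exact two-sided p-value (enumerate n! = 120 permutations of y under H0): p = 0.083333.
Step 5: alpha = 0.1. reject H0.

tau_b = 0.8000 (C=9, D=1), p = 0.083333, reject H0.


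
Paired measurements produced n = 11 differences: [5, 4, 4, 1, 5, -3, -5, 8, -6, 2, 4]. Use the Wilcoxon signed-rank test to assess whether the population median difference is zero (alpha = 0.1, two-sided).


Step 1: Drop any zero differences (none here) and take |d_i|.
|d| = [5, 4, 4, 1, 5, 3, 5, 8, 6, 2, 4]
Step 2: Midrank |d_i| (ties get averaged ranks).
ranks: |5|->8, |4|->5, |4|->5, |1|->1, |5|->8, |3|->3, |5|->8, |8|->11, |6|->10, |2|->2, |4|->5
Step 3: Attach original signs; sum ranks with positive sign and with negative sign.
W+ = 8 + 5 + 5 + 1 + 8 + 11 + 2 + 5 = 45
W- = 3 + 8 + 10 = 21
(Check: W+ + W- = 66 should equal n(n+1)/2 = 66.)
Step 4: Test statistic W = min(W+, W-) = 21.
Step 5: Ties in |d|, so use the tie-corrected normal approximation.
        E[W] = n(n+1)/4 = 11*12/4 = 33.
        Tie groups: |d|=4 (t=3), |d|=5 (t=3); sum(t^3 - t) = 48.
        Var[W] = n(n+1)(2n+1)/24 - sum(t^3-t)/48 = 3036/24 - 48/48 = 125.5.
        z = (W - E[W]) / sqrt(Var[W]) = (21 - 33) / 11.2027 = -1.0712.
        Two-sided p = 2*Phi(z) = 0.284092.
Step 6: alpha = 0.1. fail to reject H0.

W+ = 45, W- = 21, W = min = 21, p = 0.284092, fail to reject H0.


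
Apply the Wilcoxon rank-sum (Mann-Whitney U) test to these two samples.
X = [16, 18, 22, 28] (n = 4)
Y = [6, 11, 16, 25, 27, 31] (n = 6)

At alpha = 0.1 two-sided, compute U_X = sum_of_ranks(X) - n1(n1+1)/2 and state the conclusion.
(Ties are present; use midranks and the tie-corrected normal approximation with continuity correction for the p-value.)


Step 1: Combine and sort all 10 observations; assign midranks.
sorted (value, group): (6,Y), (11,Y), (16,X), (16,Y), (18,X), (22,X), (25,Y), (27,Y), (28,X), (31,Y)
ranks: 6->1, 11->2, 16->3.5, 16->3.5, 18->5, 22->6, 25->7, 27->8, 28->9, 31->10
Step 2: Rank sum for X: R1 = 3.5 + 5 + 6 + 9 = 23.5.
Step 3: U_X = R1 - n1(n1+1)/2 = 23.5 - 4*5/2 = 23.5 - 10 = 13.5.
       U_Y = n1*n2 - U_X = 24 - 13.5 = 10.5.
Step 4: Ties are present, so use the tie-corrected normal approximation (with continuity correction) for the p-value.
Step 5: p-value = 0.830664; compare to alpha = 0.1. fail to reject H0.

U_X = 13.5, p = 0.830664, fail to reject H0 at alpha = 0.1.


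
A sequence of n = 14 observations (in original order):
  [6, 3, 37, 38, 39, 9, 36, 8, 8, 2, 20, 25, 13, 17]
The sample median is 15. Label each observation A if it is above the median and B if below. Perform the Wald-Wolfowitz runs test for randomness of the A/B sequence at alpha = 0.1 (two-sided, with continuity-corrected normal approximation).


Step 1: Compute median = 15; label A = above, B = below.
Labels in order: BBAAABABBBAABA  (n_A = 7, n_B = 7)
Step 2: Count runs R = 8.
Step 3: Under H0 (random ordering), E[R] = 2*n_A*n_B/(n_A+n_B) + 1 = 2*7*7/14 + 1 = 8.0000.
        Var[R] = 2*n_A*n_B*(2*n_A*n_B - n_A - n_B) / ((n_A+n_B)^2 * (n_A+n_B-1)) = 8232/2548 = 3.2308.
        SD[R] = 1.7974.
Step 4: R = E[R], so z = 0 with no continuity correction.
Step 5: Two-sided p-value via normal approximation = 2*(1 - Phi(|z|)) = 1.000000.
Step 6: alpha = 0.1. fail to reject H0.

R = 8, z = 0.0000, p = 1.000000, fail to reject H0.


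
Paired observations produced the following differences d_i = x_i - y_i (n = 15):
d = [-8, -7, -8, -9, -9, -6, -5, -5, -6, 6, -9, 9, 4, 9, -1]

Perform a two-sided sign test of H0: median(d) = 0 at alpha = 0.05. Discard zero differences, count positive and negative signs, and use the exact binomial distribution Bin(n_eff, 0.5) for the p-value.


Step 1: Discard zero differences. Original n = 15; n_eff = number of nonzero differences = 15.
Nonzero differences (with sign): -8, -7, -8, -9, -9, -6, -5, -5, -6, +6, -9, +9, +4, +9, -1
Step 2: Count signs: positive = 4, negative = 11.
Step 3: Under H0: P(positive) = 0.5, so the number of positives S ~ Bin(15, 0.5).
Step 4: Two-sided exact p-value = sum of Bin(15,0.5) probabilities at or below the observed probability = 0.118469.
Step 5: alpha = 0.05. fail to reject H0.

n_eff = 15, pos = 4, neg = 11, p = 0.118469, fail to reject H0.


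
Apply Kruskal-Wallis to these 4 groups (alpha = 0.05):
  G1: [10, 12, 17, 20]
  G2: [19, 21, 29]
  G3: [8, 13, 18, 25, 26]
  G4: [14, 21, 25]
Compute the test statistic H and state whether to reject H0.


Step 1: Combine all N = 15 observations and assign midranks.
sorted (value, group, rank): (8,G3,1), (10,G1,2), (12,G1,3), (13,G3,4), (14,G4,5), (17,G1,6), (18,G3,7), (19,G2,8), (20,G1,9), (21,G2,10.5), (21,G4,10.5), (25,G3,12.5), (25,G4,12.5), (26,G3,14), (29,G2,15)
Step 2: Sum ranks within each group.
R_1 = 20 (n_1 = 4)
R_2 = 33.5 (n_2 = 3)
R_3 = 38.5 (n_3 = 5)
R_4 = 28 (n_4 = 3)
Step 3: H = 12/(N(N+1)) * sum(R_i^2/n_i) - 3(N+1)
     = 12/(15*16) * (20^2/4 + 33.5^2/3 + 38.5^2/5 + 28^2/3) - 3*16
     = 0.050000 * 1031.87 - 48
     = 3.593333.
Step 4: Ties present; correction factor C = 1 - 12/(15^3 - 15) = 0.996429. Corrected H = 3.593333 / 0.996429 = 3.606213.
Step 5: Under H0, H ~ chi^2(3); p-value = 0.307246.
Step 6: alpha = 0.05. fail to reject H0.

H = 3.6062, df = 3, p = 0.307246, fail to reject H0.


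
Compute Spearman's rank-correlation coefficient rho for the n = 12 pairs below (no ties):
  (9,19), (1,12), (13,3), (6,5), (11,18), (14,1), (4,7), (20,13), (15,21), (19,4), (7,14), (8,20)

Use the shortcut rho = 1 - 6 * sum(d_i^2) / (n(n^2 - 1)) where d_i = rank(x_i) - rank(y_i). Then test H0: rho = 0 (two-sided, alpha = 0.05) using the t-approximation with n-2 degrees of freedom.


Step 1: Rank x and y separately (midranks; no ties here).
rank(x): 9->6, 1->1, 13->8, 6->3, 11->7, 14->9, 4->2, 20->12, 15->10, 19->11, 7->4, 8->5
rank(y): 19->10, 12->6, 3->2, 5->4, 18->9, 1->1, 7->5, 13->7, 21->12, 4->3, 14->8, 20->11
Step 2: d_i = R_x(i) - R_y(i); compute d_i^2.
  (6-10)^2=16, (1-6)^2=25, (8-2)^2=36, (3-4)^2=1, (7-9)^2=4, (9-1)^2=64, (2-5)^2=9, (12-7)^2=25, (10-12)^2=4, (11-3)^2=64, (4-8)^2=16, (5-11)^2=36
sum(d^2) = 300.
Step 3: rho = 1 - 6*300 / (12*(12^2 - 1)) = 1 - 1800/1716 = -0.048951.
Step 4: Under H0, t = rho * sqrt((n-2)/(1-rho^2)) = -0.1550 ~ t(10).
Step 5: Two-sided p-value from the t-distribution with 10 df = 0.879919.
Step 6: alpha = 0.05. fail to reject H0.

rho = -0.0490, p = 0.879919, fail to reject H0 at alpha = 0.05.


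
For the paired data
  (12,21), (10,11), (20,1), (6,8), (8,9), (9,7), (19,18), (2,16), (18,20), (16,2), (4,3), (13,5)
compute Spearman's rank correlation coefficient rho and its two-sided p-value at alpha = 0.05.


Step 1: Rank x and y separately (midranks; no ties here).
rank(x): 12->7, 10->6, 20->12, 6->3, 8->4, 9->5, 19->11, 2->1, 18->10, 16->9, 4->2, 13->8
rank(y): 21->12, 11->8, 1->1, 8->6, 9->7, 7->5, 18->10, 16->9, 20->11, 2->2, 3->3, 5->4
Step 2: d_i = R_x(i) - R_y(i); compute d_i^2.
  (7-12)^2=25, (6-8)^2=4, (12-1)^2=121, (3-6)^2=9, (4-7)^2=9, (5-5)^2=0, (11-10)^2=1, (1-9)^2=64, (10-11)^2=1, (9-2)^2=49, (2-3)^2=1, (8-4)^2=16
sum(d^2) = 300.
Step 3: rho = 1 - 6*300 / (12*(12^2 - 1)) = 1 - 1800/1716 = -0.048951.
Step 4: Under H0, t = rho * sqrt((n-2)/(1-rho^2)) = -0.1550 ~ t(10).
Step 5: Two-sided p-value from the t-distribution with 10 df = 0.879919.
Step 6: alpha = 0.05. fail to reject H0.

rho = -0.0490, p = 0.879919, fail to reject H0 at alpha = 0.05.


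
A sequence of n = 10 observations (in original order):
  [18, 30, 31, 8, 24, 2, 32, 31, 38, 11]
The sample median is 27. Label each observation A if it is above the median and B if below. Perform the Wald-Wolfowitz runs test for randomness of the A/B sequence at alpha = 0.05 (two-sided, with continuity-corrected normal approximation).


Step 1: Compute median = 27; label A = above, B = below.
Labels in order: BAABBBAAAB  (n_A = 5, n_B = 5)
Step 2: Count runs R = 5.
Step 3: Under H0 (random ordering), E[R] = 2*n_A*n_B/(n_A+n_B) + 1 = 2*5*5/10 + 1 = 6.0000.
        Var[R] = 2*n_A*n_B*(2*n_A*n_B - n_A - n_B) / ((n_A+n_B)^2 * (n_A+n_B-1)) = 2000/900 = 2.2222.
        SD[R] = 1.4907.
Step 4: Continuity-corrected z = (R + 0.5 - E[R]) / SD[R] = (5 + 0.5 - 6.0000) / 1.4907 = -0.3354.
Step 5: Two-sided p-value via normal approximation = 2*(1 - Phi(|z|)) = 0.737316.
Step 6: alpha = 0.05. fail to reject H0.

R = 5, z = -0.3354, p = 0.737316, fail to reject H0.


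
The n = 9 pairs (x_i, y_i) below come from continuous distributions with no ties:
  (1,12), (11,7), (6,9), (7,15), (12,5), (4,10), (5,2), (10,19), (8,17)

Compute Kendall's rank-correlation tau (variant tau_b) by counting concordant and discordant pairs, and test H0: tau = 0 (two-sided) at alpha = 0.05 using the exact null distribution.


Step 1: Enumerate the 36 unordered pairs (i,j) with i<j and classify each by sign(x_j-x_i) * sign(y_j-y_i).
  (1,2):dx=+10,dy=-5->D; (1,3):dx=+5,dy=-3->D; (1,4):dx=+6,dy=+3->C; (1,5):dx=+11,dy=-7->D
  (1,6):dx=+3,dy=-2->D; (1,7):dx=+4,dy=-10->D; (1,8):dx=+9,dy=+7->C; (1,9):dx=+7,dy=+5->C
  (2,3):dx=-5,dy=+2->D; (2,4):dx=-4,dy=+8->D; (2,5):dx=+1,dy=-2->D; (2,6):dx=-7,dy=+3->D
  (2,7):dx=-6,dy=-5->C; (2,8):dx=-1,dy=+12->D; (2,9):dx=-3,dy=+10->D; (3,4):dx=+1,dy=+6->C
  (3,5):dx=+6,dy=-4->D; (3,6):dx=-2,dy=+1->D; (3,7):dx=-1,dy=-7->C; (3,8):dx=+4,dy=+10->C
  (3,9):dx=+2,dy=+8->C; (4,5):dx=+5,dy=-10->D; (4,6):dx=-3,dy=-5->C; (4,7):dx=-2,dy=-13->C
  (4,8):dx=+3,dy=+4->C; (4,9):dx=+1,dy=+2->C; (5,6):dx=-8,dy=+5->D; (5,7):dx=-7,dy=-3->C
  (5,8):dx=-2,dy=+14->D; (5,9):dx=-4,dy=+12->D; (6,7):dx=+1,dy=-8->D; (6,8):dx=+6,dy=+9->C
  (6,9):dx=+4,dy=+7->C; (7,8):dx=+5,dy=+17->C; (7,9):dx=+3,dy=+15->C; (8,9):dx=-2,dy=-2->C
Step 2: C = 18, D = 18, total pairs = 36.
Step 3: tau = (C - D)/(n(n-1)/2) = (18 - 18)/36 = 0.000000.
Step 4: Exact two-sided p-value (enumerate n! = 362880 permutations of y under H0): p = 1.000000.
Step 5: alpha = 0.05. fail to reject H0.

tau_b = 0.0000 (C=18, D=18), p = 1.000000, fail to reject H0.


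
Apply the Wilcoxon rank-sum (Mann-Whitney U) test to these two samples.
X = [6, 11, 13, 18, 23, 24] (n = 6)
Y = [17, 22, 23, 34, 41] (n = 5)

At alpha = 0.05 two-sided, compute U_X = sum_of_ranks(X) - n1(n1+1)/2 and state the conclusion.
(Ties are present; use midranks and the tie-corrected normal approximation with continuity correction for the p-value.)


Step 1: Combine and sort all 11 observations; assign midranks.
sorted (value, group): (6,X), (11,X), (13,X), (17,Y), (18,X), (22,Y), (23,X), (23,Y), (24,X), (34,Y), (41,Y)
ranks: 6->1, 11->2, 13->3, 17->4, 18->5, 22->6, 23->7.5, 23->7.5, 24->9, 34->10, 41->11
Step 2: Rank sum for X: R1 = 1 + 2 + 3 + 5 + 7.5 + 9 = 27.5.
Step 3: U_X = R1 - n1(n1+1)/2 = 27.5 - 6*7/2 = 27.5 - 21 = 6.5.
       U_Y = n1*n2 - U_X = 30 - 6.5 = 23.5.
Step 4: Ties are present, so use the tie-corrected normal approximation (with continuity correction) for the p-value.
Step 5: p-value = 0.143215; compare to alpha = 0.05. fail to reject H0.

U_X = 6.5, p = 0.143215, fail to reject H0 at alpha = 0.05.


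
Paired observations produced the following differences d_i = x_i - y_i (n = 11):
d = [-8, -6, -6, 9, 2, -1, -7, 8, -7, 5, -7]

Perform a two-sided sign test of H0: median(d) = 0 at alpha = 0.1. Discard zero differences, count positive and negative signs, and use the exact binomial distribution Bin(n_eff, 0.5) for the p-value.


Step 1: Discard zero differences. Original n = 11; n_eff = number of nonzero differences = 11.
Nonzero differences (with sign): -8, -6, -6, +9, +2, -1, -7, +8, -7, +5, -7
Step 2: Count signs: positive = 4, negative = 7.
Step 3: Under H0: P(positive) = 0.5, so the number of positives S ~ Bin(11, 0.5).
Step 4: Two-sided exact p-value = sum of Bin(11,0.5) probabilities at or below the observed probability = 0.548828.
Step 5: alpha = 0.1. fail to reject H0.

n_eff = 11, pos = 4, neg = 7, p = 0.548828, fail to reject H0.


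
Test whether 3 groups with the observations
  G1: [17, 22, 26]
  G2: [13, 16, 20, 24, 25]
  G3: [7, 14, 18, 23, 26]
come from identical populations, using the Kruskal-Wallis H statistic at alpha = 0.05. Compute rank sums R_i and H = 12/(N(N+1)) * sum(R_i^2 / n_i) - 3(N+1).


Step 1: Combine all N = 13 observations and assign midranks.
sorted (value, group, rank): (7,G3,1), (13,G2,2), (14,G3,3), (16,G2,4), (17,G1,5), (18,G3,6), (20,G2,7), (22,G1,8), (23,G3,9), (24,G2,10), (25,G2,11), (26,G1,12.5), (26,G3,12.5)
Step 2: Sum ranks within each group.
R_1 = 25.5 (n_1 = 3)
R_2 = 34 (n_2 = 5)
R_3 = 31.5 (n_3 = 5)
Step 3: H = 12/(N(N+1)) * sum(R_i^2/n_i) - 3(N+1)
     = 12/(13*14) * (25.5^2/3 + 34^2/5 + 31.5^2/5) - 3*14
     = 0.065934 * 646.4 - 42
     = 0.619780.
Step 4: Ties present; correction factor C = 1 - 6/(13^3 - 13) = 0.997253. Corrected H = 0.619780 / 0.997253 = 0.621488.
Step 5: Under H0, H ~ chi^2(2); p-value = 0.732902.
Step 6: alpha = 0.05. fail to reject H0.

H = 0.6215, df = 2, p = 0.732902, fail to reject H0.


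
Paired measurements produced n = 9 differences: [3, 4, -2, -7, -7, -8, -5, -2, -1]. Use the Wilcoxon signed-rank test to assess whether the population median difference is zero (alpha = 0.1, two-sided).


Step 1: Drop any zero differences (none here) and take |d_i|.
|d| = [3, 4, 2, 7, 7, 8, 5, 2, 1]
Step 2: Midrank |d_i| (ties get averaged ranks).
ranks: |3|->4, |4|->5, |2|->2.5, |7|->7.5, |7|->7.5, |8|->9, |5|->6, |2|->2.5, |1|->1
Step 3: Attach original signs; sum ranks with positive sign and with negative sign.
W+ = 4 + 5 = 9
W- = 2.5 + 7.5 + 7.5 + 9 + 6 + 2.5 + 1 = 36
(Check: W+ + W- = 45 should equal n(n+1)/2 = 45.)
Step 4: Test statistic W = min(W+, W-) = 9.
Step 5: Ties in |d|, so use the tie-corrected normal approximation.
        E[W] = n(n+1)/4 = 9*10/4 = 22.5.
        Tie groups: |d|=2 (t=2), |d|=7 (t=2); sum(t^3 - t) = 12.
        Var[W] = n(n+1)(2n+1)/24 - sum(t^3-t)/48 = 1710/24 - 12/48 = 71.
        z = (W - E[W]) / sqrt(Var[W]) = (9 - 22.5) / 8.4261 = -1.6022.
        Two-sided p = 2*Phi(z) = 0.109121.
Step 6: alpha = 0.1. fail to reject H0.

W+ = 9, W- = 36, W = min = 9, p = 0.109121, fail to reject H0.


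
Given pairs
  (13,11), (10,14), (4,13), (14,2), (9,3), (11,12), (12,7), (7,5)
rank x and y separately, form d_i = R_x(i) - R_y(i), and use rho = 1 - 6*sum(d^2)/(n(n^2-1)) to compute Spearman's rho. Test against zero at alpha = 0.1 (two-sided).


Step 1: Rank x and y separately (midranks; no ties here).
rank(x): 13->7, 10->4, 4->1, 14->8, 9->3, 11->5, 12->6, 7->2
rank(y): 11->5, 14->8, 13->7, 2->1, 3->2, 12->6, 7->4, 5->3
Step 2: d_i = R_x(i) - R_y(i); compute d_i^2.
  (7-5)^2=4, (4-8)^2=16, (1-7)^2=36, (8-1)^2=49, (3-2)^2=1, (5-6)^2=1, (6-4)^2=4, (2-3)^2=1
sum(d^2) = 112.
Step 3: rho = 1 - 6*112 / (8*(8^2 - 1)) = 1 - 672/504 = -0.333333.
Step 4: Under H0, t = rho * sqrt((n-2)/(1-rho^2)) = -0.8660 ~ t(6).
Step 5: Two-sided p-value from the t-distribution with 6 df = 0.419753.
Step 6: alpha = 0.1. fail to reject H0.

rho = -0.3333, p = 0.419753, fail to reject H0 at alpha = 0.1.


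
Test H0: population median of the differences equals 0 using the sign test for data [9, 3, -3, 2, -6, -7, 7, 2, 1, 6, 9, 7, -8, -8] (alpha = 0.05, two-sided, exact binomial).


Step 1: Discard zero differences. Original n = 14; n_eff = number of nonzero differences = 14.
Nonzero differences (with sign): +9, +3, -3, +2, -6, -7, +7, +2, +1, +6, +9, +7, -8, -8
Step 2: Count signs: positive = 9, negative = 5.
Step 3: Under H0: P(positive) = 0.5, so the number of positives S ~ Bin(14, 0.5).
Step 4: Two-sided exact p-value = sum of Bin(14,0.5) probabilities at or below the observed probability = 0.423950.
Step 5: alpha = 0.05. fail to reject H0.

n_eff = 14, pos = 9, neg = 5, p = 0.423950, fail to reject H0.


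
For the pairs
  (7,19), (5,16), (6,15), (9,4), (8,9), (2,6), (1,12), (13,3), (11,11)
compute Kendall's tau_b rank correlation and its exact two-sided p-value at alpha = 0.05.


Step 1: Enumerate the 36 unordered pairs (i,j) with i<j and classify each by sign(x_j-x_i) * sign(y_j-y_i).
  (1,2):dx=-2,dy=-3->C; (1,3):dx=-1,dy=-4->C; (1,4):dx=+2,dy=-15->D; (1,5):dx=+1,dy=-10->D
  (1,6):dx=-5,dy=-13->C; (1,7):dx=-6,dy=-7->C; (1,8):dx=+6,dy=-16->D; (1,9):dx=+4,dy=-8->D
  (2,3):dx=+1,dy=-1->D; (2,4):dx=+4,dy=-12->D; (2,5):dx=+3,dy=-7->D; (2,6):dx=-3,dy=-10->C
  (2,7):dx=-4,dy=-4->C; (2,8):dx=+8,dy=-13->D; (2,9):dx=+6,dy=-5->D; (3,4):dx=+3,dy=-11->D
  (3,5):dx=+2,dy=-6->D; (3,6):dx=-4,dy=-9->C; (3,7):dx=-5,dy=-3->C; (3,8):dx=+7,dy=-12->D
  (3,9):dx=+5,dy=-4->D; (4,5):dx=-1,dy=+5->D; (4,6):dx=-7,dy=+2->D; (4,7):dx=-8,dy=+8->D
  (4,8):dx=+4,dy=-1->D; (4,9):dx=+2,dy=+7->C; (5,6):dx=-6,dy=-3->C; (5,7):dx=-7,dy=+3->D
  (5,8):dx=+5,dy=-6->D; (5,9):dx=+3,dy=+2->C; (6,7):dx=-1,dy=+6->D; (6,8):dx=+11,dy=-3->D
  (6,9):dx=+9,dy=+5->C; (7,8):dx=+12,dy=-9->D; (7,9):dx=+10,dy=-1->D; (8,9):dx=-2,dy=+8->D
Step 2: C = 12, D = 24, total pairs = 36.
Step 3: tau = (C - D)/(n(n-1)/2) = (12 - 24)/36 = -0.333333.
Step 4: Exact two-sided p-value (enumerate n! = 362880 permutations of y under H0): p = 0.259518.
Step 5: alpha = 0.05. fail to reject H0.

tau_b = -0.3333 (C=12, D=24), p = 0.259518, fail to reject H0.


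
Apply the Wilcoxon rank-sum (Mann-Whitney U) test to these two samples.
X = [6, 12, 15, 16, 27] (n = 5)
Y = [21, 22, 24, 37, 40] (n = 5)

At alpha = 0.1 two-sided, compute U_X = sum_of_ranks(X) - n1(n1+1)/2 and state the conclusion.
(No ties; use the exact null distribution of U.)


Step 1: Combine and sort all 10 observations; assign midranks.
sorted (value, group): (6,X), (12,X), (15,X), (16,X), (21,Y), (22,Y), (24,Y), (27,X), (37,Y), (40,Y)
ranks: 6->1, 12->2, 15->3, 16->4, 21->5, 22->6, 24->7, 27->8, 37->9, 40->10
Step 2: Rank sum for X: R1 = 1 + 2 + 3 + 4 + 8 = 18.
Step 3: U_X = R1 - n1(n1+1)/2 = 18 - 5*6/2 = 18 - 15 = 3.
       U_Y = n1*n2 - U_X = 25 - 3 = 22.
Step 4: No ties, so the exact null distribution of U (based on enumerating the C(10,5) = 252 equally likely rank assignments) gives the two-sided p-value.
Step 5: p-value = 0.055556; compare to alpha = 0.1. reject H0.

U_X = 3, p = 0.055556, reject H0 at alpha = 0.1.


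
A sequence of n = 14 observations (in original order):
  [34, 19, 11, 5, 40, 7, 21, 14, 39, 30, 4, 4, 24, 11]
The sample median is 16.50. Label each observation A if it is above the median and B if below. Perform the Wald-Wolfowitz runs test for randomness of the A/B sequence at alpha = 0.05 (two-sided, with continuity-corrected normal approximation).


Step 1: Compute median = 16.50; label A = above, B = below.
Labels in order: AABBABABAABBAB  (n_A = 7, n_B = 7)
Step 2: Count runs R = 10.
Step 3: Under H0 (random ordering), E[R] = 2*n_A*n_B/(n_A+n_B) + 1 = 2*7*7/14 + 1 = 8.0000.
        Var[R] = 2*n_A*n_B*(2*n_A*n_B - n_A - n_B) / ((n_A+n_B)^2 * (n_A+n_B-1)) = 8232/2548 = 3.2308.
        SD[R] = 1.7974.
Step 4: Continuity-corrected z = (R - 0.5 - E[R]) / SD[R] = (10 - 0.5 - 8.0000) / 1.7974 = 0.8345.
Step 5: Two-sided p-value via normal approximation = 2*(1 - Phi(|z|)) = 0.403986.
Step 6: alpha = 0.05. fail to reject H0.

R = 10, z = 0.8345, p = 0.403986, fail to reject H0.


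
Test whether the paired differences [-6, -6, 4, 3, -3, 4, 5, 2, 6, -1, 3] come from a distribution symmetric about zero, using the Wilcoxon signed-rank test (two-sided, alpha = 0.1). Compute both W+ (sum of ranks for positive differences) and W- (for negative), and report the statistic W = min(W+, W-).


Step 1: Drop any zero differences (none here) and take |d_i|.
|d| = [6, 6, 4, 3, 3, 4, 5, 2, 6, 1, 3]
Step 2: Midrank |d_i| (ties get averaged ranks).
ranks: |6|->10, |6|->10, |4|->6.5, |3|->4, |3|->4, |4|->6.5, |5|->8, |2|->2, |6|->10, |1|->1, |3|->4
Step 3: Attach original signs; sum ranks with positive sign and with negative sign.
W+ = 6.5 + 4 + 6.5 + 8 + 2 + 10 + 4 = 41
W- = 10 + 10 + 4 + 1 = 25
(Check: W+ + W- = 66 should equal n(n+1)/2 = 66.)
Step 4: Test statistic W = min(W+, W-) = 25.
Step 5: Ties in |d|, so use the tie-corrected normal approximation.
        E[W] = n(n+1)/4 = 11*12/4 = 33.
        Tie groups: |d|=3 (t=3), |d|=4 (t=2), |d|=6 (t=3); sum(t^3 - t) = 54.
        Var[W] = n(n+1)(2n+1)/24 - sum(t^3-t)/48 = 3036/24 - 54/48 = 125.375.
        z = (W - E[W]) / sqrt(Var[W]) = (25 - 33) / 11.1971 = -0.7145.
        Two-sided p = 2*Phi(z) = 0.474936.
Step 6: alpha = 0.1. fail to reject H0.

W+ = 41, W- = 25, W = min = 25, p = 0.474936, fail to reject H0.


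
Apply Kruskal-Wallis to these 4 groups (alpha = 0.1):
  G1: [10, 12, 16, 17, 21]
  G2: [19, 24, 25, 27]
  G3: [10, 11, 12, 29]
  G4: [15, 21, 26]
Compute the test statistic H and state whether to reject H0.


Step 1: Combine all N = 16 observations and assign midranks.
sorted (value, group, rank): (10,G1,1.5), (10,G3,1.5), (11,G3,3), (12,G1,4.5), (12,G3,4.5), (15,G4,6), (16,G1,7), (17,G1,8), (19,G2,9), (21,G1,10.5), (21,G4,10.5), (24,G2,12), (25,G2,13), (26,G4,14), (27,G2,15), (29,G3,16)
Step 2: Sum ranks within each group.
R_1 = 31.5 (n_1 = 5)
R_2 = 49 (n_2 = 4)
R_3 = 25 (n_3 = 4)
R_4 = 30.5 (n_4 = 3)
Step 3: H = 12/(N(N+1)) * sum(R_i^2/n_i) - 3(N+1)
     = 12/(16*17) * (31.5^2/5 + 49^2/4 + 25^2/4 + 30.5^2/3) - 3*17
     = 0.044118 * 1265.03 - 51
     = 4.810294.
Step 4: Ties present; correction factor C = 1 - 18/(16^3 - 16) = 0.995588. Corrected H = 4.810294 / 0.995588 = 4.831610.
Step 5: Under H0, H ~ chi^2(3); p-value = 0.184551.
Step 6: alpha = 0.1. fail to reject H0.

H = 4.8316, df = 3, p = 0.184551, fail to reject H0.


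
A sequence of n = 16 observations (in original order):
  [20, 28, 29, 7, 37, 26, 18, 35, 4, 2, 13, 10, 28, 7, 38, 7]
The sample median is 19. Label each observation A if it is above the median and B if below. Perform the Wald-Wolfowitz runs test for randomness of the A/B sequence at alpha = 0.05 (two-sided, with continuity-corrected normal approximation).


Step 1: Compute median = 19; label A = above, B = below.
Labels in order: AAABAABABBBBABAB  (n_A = 8, n_B = 8)
Step 2: Count runs R = 10.
Step 3: Under H0 (random ordering), E[R] = 2*n_A*n_B/(n_A+n_B) + 1 = 2*8*8/16 + 1 = 9.0000.
        Var[R] = 2*n_A*n_B*(2*n_A*n_B - n_A - n_B) / ((n_A+n_B)^2 * (n_A+n_B-1)) = 14336/3840 = 3.7333.
        SD[R] = 1.9322.
Step 4: Continuity-corrected z = (R - 0.5 - E[R]) / SD[R] = (10 - 0.5 - 9.0000) / 1.9322 = 0.2588.
Step 5: Two-sided p-value via normal approximation = 2*(1 - Phi(|z|)) = 0.795809.
Step 6: alpha = 0.05. fail to reject H0.

R = 10, z = 0.2588, p = 0.795809, fail to reject H0.


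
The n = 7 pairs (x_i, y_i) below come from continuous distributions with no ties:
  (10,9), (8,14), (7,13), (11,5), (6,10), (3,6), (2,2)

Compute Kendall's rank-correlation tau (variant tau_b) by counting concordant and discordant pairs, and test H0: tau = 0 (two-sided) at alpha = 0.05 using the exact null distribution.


Step 1: Enumerate the 21 unordered pairs (i,j) with i<j and classify each by sign(x_j-x_i) * sign(y_j-y_i).
  (1,2):dx=-2,dy=+5->D; (1,3):dx=-3,dy=+4->D; (1,4):dx=+1,dy=-4->D; (1,5):dx=-4,dy=+1->D
  (1,6):dx=-7,dy=-3->C; (1,7):dx=-8,dy=-7->C; (2,3):dx=-1,dy=-1->C; (2,4):dx=+3,dy=-9->D
  (2,5):dx=-2,dy=-4->C; (2,6):dx=-5,dy=-8->C; (2,7):dx=-6,dy=-12->C; (3,4):dx=+4,dy=-8->D
  (3,5):dx=-1,dy=-3->C; (3,6):dx=-4,dy=-7->C; (3,7):dx=-5,dy=-11->C; (4,5):dx=-5,dy=+5->D
  (4,6):dx=-8,dy=+1->D; (4,7):dx=-9,dy=-3->C; (5,6):dx=-3,dy=-4->C; (5,7):dx=-4,dy=-8->C
  (6,7):dx=-1,dy=-4->C
Step 2: C = 13, D = 8, total pairs = 21.
Step 3: tau = (C - D)/(n(n-1)/2) = (13 - 8)/21 = 0.238095.
Step 4: Exact two-sided p-value (enumerate n! = 5040 permutations of y under H0): p = 0.561905.
Step 5: alpha = 0.05. fail to reject H0.

tau_b = 0.2381 (C=13, D=8), p = 0.561905, fail to reject H0.


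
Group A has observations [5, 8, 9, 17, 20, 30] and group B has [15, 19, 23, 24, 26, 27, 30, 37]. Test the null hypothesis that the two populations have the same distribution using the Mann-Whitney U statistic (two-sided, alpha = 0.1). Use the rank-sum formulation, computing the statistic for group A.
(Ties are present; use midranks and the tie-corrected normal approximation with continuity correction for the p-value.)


Step 1: Combine and sort all 14 observations; assign midranks.
sorted (value, group): (5,X), (8,X), (9,X), (15,Y), (17,X), (19,Y), (20,X), (23,Y), (24,Y), (26,Y), (27,Y), (30,X), (30,Y), (37,Y)
ranks: 5->1, 8->2, 9->3, 15->4, 17->5, 19->6, 20->7, 23->8, 24->9, 26->10, 27->11, 30->12.5, 30->12.5, 37->14
Step 2: Rank sum for X: R1 = 1 + 2 + 3 + 5 + 7 + 12.5 = 30.5.
Step 3: U_X = R1 - n1(n1+1)/2 = 30.5 - 6*7/2 = 30.5 - 21 = 9.5.
       U_Y = n1*n2 - U_X = 48 - 9.5 = 38.5.
Step 4: Ties are present, so use the tie-corrected normal approximation (with continuity correction) for the p-value.
Step 5: p-value = 0.070392; compare to alpha = 0.1. reject H0.

U_X = 9.5, p = 0.070392, reject H0 at alpha = 0.1.


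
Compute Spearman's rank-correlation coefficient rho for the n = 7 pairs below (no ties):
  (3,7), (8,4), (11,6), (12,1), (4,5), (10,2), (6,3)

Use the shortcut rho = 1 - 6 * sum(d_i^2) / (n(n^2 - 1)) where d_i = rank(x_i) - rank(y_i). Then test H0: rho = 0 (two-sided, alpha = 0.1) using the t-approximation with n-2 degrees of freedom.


Step 1: Rank x and y separately (midranks; no ties here).
rank(x): 3->1, 8->4, 11->6, 12->7, 4->2, 10->5, 6->3
rank(y): 7->7, 4->4, 6->6, 1->1, 5->5, 2->2, 3->3
Step 2: d_i = R_x(i) - R_y(i); compute d_i^2.
  (1-7)^2=36, (4-4)^2=0, (6-6)^2=0, (7-1)^2=36, (2-5)^2=9, (5-2)^2=9, (3-3)^2=0
sum(d^2) = 90.
Step 3: rho = 1 - 6*90 / (7*(7^2 - 1)) = 1 - 540/336 = -0.607143.
Step 4: Under H0, t = rho * sqrt((n-2)/(1-rho^2)) = -1.7086 ~ t(5).
Step 5: Two-sided p-value from the t-distribution with 5 df = 0.148231.
Step 6: alpha = 0.1. fail to reject H0.

rho = -0.6071, p = 0.148231, fail to reject H0 at alpha = 0.1.


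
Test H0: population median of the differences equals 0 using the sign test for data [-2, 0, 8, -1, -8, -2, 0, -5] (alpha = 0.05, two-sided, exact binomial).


Step 1: Discard zero differences. Original n = 8; n_eff = number of nonzero differences = 6.
Nonzero differences (with sign): -2, +8, -1, -8, -2, -5
Step 2: Count signs: positive = 1, negative = 5.
Step 3: Under H0: P(positive) = 0.5, so the number of positives S ~ Bin(6, 0.5).
Step 4: Two-sided exact p-value = sum of Bin(6,0.5) probabilities at or below the observed probability = 0.218750.
Step 5: alpha = 0.05. fail to reject H0.

n_eff = 6, pos = 1, neg = 5, p = 0.218750, fail to reject H0.


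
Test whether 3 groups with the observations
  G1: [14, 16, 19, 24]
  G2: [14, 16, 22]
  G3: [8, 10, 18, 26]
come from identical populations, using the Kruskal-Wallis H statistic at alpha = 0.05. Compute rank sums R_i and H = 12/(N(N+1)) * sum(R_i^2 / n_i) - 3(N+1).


Step 1: Combine all N = 11 observations and assign midranks.
sorted (value, group, rank): (8,G3,1), (10,G3,2), (14,G1,3.5), (14,G2,3.5), (16,G1,5.5), (16,G2,5.5), (18,G3,7), (19,G1,8), (22,G2,9), (24,G1,10), (26,G3,11)
Step 2: Sum ranks within each group.
R_1 = 27 (n_1 = 4)
R_2 = 18 (n_2 = 3)
R_3 = 21 (n_3 = 4)
Step 3: H = 12/(N(N+1)) * sum(R_i^2/n_i) - 3(N+1)
     = 12/(11*12) * (27^2/4 + 18^2/3 + 21^2/4) - 3*12
     = 0.090909 * 400.5 - 36
     = 0.409091.
Step 4: Ties present; correction factor C = 1 - 12/(11^3 - 11) = 0.990909. Corrected H = 0.409091 / 0.990909 = 0.412844.
Step 5: Under H0, H ~ chi^2(2); p-value = 0.813490.
Step 6: alpha = 0.05. fail to reject H0.

H = 0.4128, df = 2, p = 0.813490, fail to reject H0.


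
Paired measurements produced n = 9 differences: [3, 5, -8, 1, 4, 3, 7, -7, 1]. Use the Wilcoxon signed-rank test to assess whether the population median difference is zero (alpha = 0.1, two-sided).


Step 1: Drop any zero differences (none here) and take |d_i|.
|d| = [3, 5, 8, 1, 4, 3, 7, 7, 1]
Step 2: Midrank |d_i| (ties get averaged ranks).
ranks: |3|->3.5, |5|->6, |8|->9, |1|->1.5, |4|->5, |3|->3.5, |7|->7.5, |7|->7.5, |1|->1.5
Step 3: Attach original signs; sum ranks with positive sign and with negative sign.
W+ = 3.5 + 6 + 1.5 + 5 + 3.5 + 7.5 + 1.5 = 28.5
W- = 9 + 7.5 = 16.5
(Check: W+ + W- = 45 should equal n(n+1)/2 = 45.)
Step 4: Test statistic W = min(W+, W-) = 16.5.
Step 5: Ties in |d|, so use the tie-corrected normal approximation.
        E[W] = n(n+1)/4 = 9*10/4 = 22.5.
        Tie groups: |d|=1 (t=2), |d|=3 (t=2), |d|=7 (t=2); sum(t^3 - t) = 18.
        Var[W] = n(n+1)(2n+1)/24 - sum(t^3-t)/48 = 1710/24 - 18/48 = 70.875.
        z = (W - E[W]) / sqrt(Var[W]) = (16.5 - 22.5) / 8.4187 = -0.7127.
        Two-sided p = 2*Phi(z) = 0.476033.
Step 6: alpha = 0.1. fail to reject H0.

W+ = 28.5, W- = 16.5, W = min = 16.5, p = 0.476033, fail to reject H0.


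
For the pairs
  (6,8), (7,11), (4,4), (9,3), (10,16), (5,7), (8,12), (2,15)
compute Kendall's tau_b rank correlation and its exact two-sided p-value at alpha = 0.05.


Step 1: Enumerate the 28 unordered pairs (i,j) with i<j and classify each by sign(x_j-x_i) * sign(y_j-y_i).
  (1,2):dx=+1,dy=+3->C; (1,3):dx=-2,dy=-4->C; (1,4):dx=+3,dy=-5->D; (1,5):dx=+4,dy=+8->C
  (1,6):dx=-1,dy=-1->C; (1,7):dx=+2,dy=+4->C; (1,8):dx=-4,dy=+7->D; (2,3):dx=-3,dy=-7->C
  (2,4):dx=+2,dy=-8->D; (2,5):dx=+3,dy=+5->C; (2,6):dx=-2,dy=-4->C; (2,7):dx=+1,dy=+1->C
  (2,8):dx=-5,dy=+4->D; (3,4):dx=+5,dy=-1->D; (3,5):dx=+6,dy=+12->C; (3,6):dx=+1,dy=+3->C
  (3,7):dx=+4,dy=+8->C; (3,8):dx=-2,dy=+11->D; (4,5):dx=+1,dy=+13->C; (4,6):dx=-4,dy=+4->D
  (4,7):dx=-1,dy=+9->D; (4,8):dx=-7,dy=+12->D; (5,6):dx=-5,dy=-9->C; (5,7):dx=-2,dy=-4->C
  (5,8):dx=-8,dy=-1->C; (6,7):dx=+3,dy=+5->C; (6,8):dx=-3,dy=+8->D; (7,8):dx=-6,dy=+3->D
Step 2: C = 17, D = 11, total pairs = 28.
Step 3: tau = (C - D)/(n(n-1)/2) = (17 - 11)/28 = 0.214286.
Step 4: Exact two-sided p-value (enumerate n! = 40320 permutations of y under H0): p = 0.548413.
Step 5: alpha = 0.05. fail to reject H0.

tau_b = 0.2143 (C=17, D=11), p = 0.548413, fail to reject H0.


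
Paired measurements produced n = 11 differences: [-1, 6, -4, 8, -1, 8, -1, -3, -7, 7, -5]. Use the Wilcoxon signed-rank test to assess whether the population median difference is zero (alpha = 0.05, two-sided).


Step 1: Drop any zero differences (none here) and take |d_i|.
|d| = [1, 6, 4, 8, 1, 8, 1, 3, 7, 7, 5]
Step 2: Midrank |d_i| (ties get averaged ranks).
ranks: |1|->2, |6|->7, |4|->5, |8|->10.5, |1|->2, |8|->10.5, |1|->2, |3|->4, |7|->8.5, |7|->8.5, |5|->6
Step 3: Attach original signs; sum ranks with positive sign and with negative sign.
W+ = 7 + 10.5 + 10.5 + 8.5 = 36.5
W- = 2 + 5 + 2 + 2 + 4 + 8.5 + 6 = 29.5
(Check: W+ + W- = 66 should equal n(n+1)/2 = 66.)
Step 4: Test statistic W = min(W+, W-) = 29.5.
Step 5: Ties in |d|, so use the tie-corrected normal approximation.
        E[W] = n(n+1)/4 = 11*12/4 = 33.
        Tie groups: |d|=1 (t=3), |d|=7 (t=2), |d|=8 (t=2); sum(t^3 - t) = 36.
        Var[W] = n(n+1)(2n+1)/24 - sum(t^3-t)/48 = 3036/24 - 36/48 = 125.75.
        z = (W - E[W]) / sqrt(Var[W]) = (29.5 - 33) / 11.2138 = -0.3121.
        Two-sided p = 2*Phi(z) = 0.754953.
Step 6: alpha = 0.05. fail to reject H0.

W+ = 36.5, W- = 29.5, W = min = 29.5, p = 0.754953, fail to reject H0.


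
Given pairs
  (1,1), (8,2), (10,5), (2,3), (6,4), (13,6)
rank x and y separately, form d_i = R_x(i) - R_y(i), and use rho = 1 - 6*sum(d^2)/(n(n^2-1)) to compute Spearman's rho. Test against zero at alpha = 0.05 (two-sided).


Step 1: Rank x and y separately (midranks; no ties here).
rank(x): 1->1, 8->4, 10->5, 2->2, 6->3, 13->6
rank(y): 1->1, 2->2, 5->5, 3->3, 4->4, 6->6
Step 2: d_i = R_x(i) - R_y(i); compute d_i^2.
  (1-1)^2=0, (4-2)^2=4, (5-5)^2=0, (2-3)^2=1, (3-4)^2=1, (6-6)^2=0
sum(d^2) = 6.
Step 3: rho = 1 - 6*6 / (6*(6^2 - 1)) = 1 - 36/210 = 0.828571.
Step 4: Under H0, t = rho * sqrt((n-2)/(1-rho^2)) = 2.9598 ~ t(4).
Step 5: Two-sided p-value from the t-distribution with 4 df = 0.041563.
Step 6: alpha = 0.05. reject H0.

rho = 0.8286, p = 0.041563, reject H0 at alpha = 0.05.


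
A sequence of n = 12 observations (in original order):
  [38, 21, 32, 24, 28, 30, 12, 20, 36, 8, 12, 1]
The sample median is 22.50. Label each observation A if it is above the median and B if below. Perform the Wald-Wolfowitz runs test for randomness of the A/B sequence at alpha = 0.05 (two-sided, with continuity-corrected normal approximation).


Step 1: Compute median = 22.50; label A = above, B = below.
Labels in order: ABAAAABBABBB  (n_A = 6, n_B = 6)
Step 2: Count runs R = 6.
Step 3: Under H0 (random ordering), E[R] = 2*n_A*n_B/(n_A+n_B) + 1 = 2*6*6/12 + 1 = 7.0000.
        Var[R] = 2*n_A*n_B*(2*n_A*n_B - n_A - n_B) / ((n_A+n_B)^2 * (n_A+n_B-1)) = 4320/1584 = 2.7273.
        SD[R] = 1.6514.
Step 4: Continuity-corrected z = (R + 0.5 - E[R]) / SD[R] = (6 + 0.5 - 7.0000) / 1.6514 = -0.3028.
Step 5: Two-sided p-value via normal approximation = 2*(1 - Phi(|z|)) = 0.762069.
Step 6: alpha = 0.05. fail to reject H0.

R = 6, z = -0.3028, p = 0.762069, fail to reject H0.


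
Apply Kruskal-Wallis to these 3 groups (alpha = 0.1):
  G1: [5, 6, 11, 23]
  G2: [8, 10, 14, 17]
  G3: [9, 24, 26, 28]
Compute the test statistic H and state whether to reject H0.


Step 1: Combine all N = 12 observations and assign midranks.
sorted (value, group, rank): (5,G1,1), (6,G1,2), (8,G2,3), (9,G3,4), (10,G2,5), (11,G1,6), (14,G2,7), (17,G2,8), (23,G1,9), (24,G3,10), (26,G3,11), (28,G3,12)
Step 2: Sum ranks within each group.
R_1 = 18 (n_1 = 4)
R_2 = 23 (n_2 = 4)
R_3 = 37 (n_3 = 4)
Step 3: H = 12/(N(N+1)) * sum(R_i^2/n_i) - 3(N+1)
     = 12/(12*13) * (18^2/4 + 23^2/4 + 37^2/4) - 3*13
     = 0.076923 * 555.5 - 39
     = 3.730769.
Step 4: No ties, so H is used without correction.
Step 5: Under H0, H ~ chi^2(2); p-value = 0.154837.
Step 6: alpha = 0.1. fail to reject H0.

H = 3.7308, df = 2, p = 0.154837, fail to reject H0.


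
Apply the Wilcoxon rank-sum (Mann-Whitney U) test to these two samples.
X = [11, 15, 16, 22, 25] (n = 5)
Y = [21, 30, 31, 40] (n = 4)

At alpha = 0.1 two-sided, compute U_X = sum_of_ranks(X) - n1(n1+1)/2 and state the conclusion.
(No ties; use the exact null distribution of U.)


Step 1: Combine and sort all 9 observations; assign midranks.
sorted (value, group): (11,X), (15,X), (16,X), (21,Y), (22,X), (25,X), (30,Y), (31,Y), (40,Y)
ranks: 11->1, 15->2, 16->3, 21->4, 22->5, 25->6, 30->7, 31->8, 40->9
Step 2: Rank sum for X: R1 = 1 + 2 + 3 + 5 + 6 = 17.
Step 3: U_X = R1 - n1(n1+1)/2 = 17 - 5*6/2 = 17 - 15 = 2.
       U_Y = n1*n2 - U_X = 20 - 2 = 18.
Step 4: No ties, so the exact null distribution of U (based on enumerating the C(9,5) = 126 equally likely rank assignments) gives the two-sided p-value.
Step 5: p-value = 0.063492; compare to alpha = 0.1. reject H0.

U_X = 2, p = 0.063492, reject H0 at alpha = 0.1.
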